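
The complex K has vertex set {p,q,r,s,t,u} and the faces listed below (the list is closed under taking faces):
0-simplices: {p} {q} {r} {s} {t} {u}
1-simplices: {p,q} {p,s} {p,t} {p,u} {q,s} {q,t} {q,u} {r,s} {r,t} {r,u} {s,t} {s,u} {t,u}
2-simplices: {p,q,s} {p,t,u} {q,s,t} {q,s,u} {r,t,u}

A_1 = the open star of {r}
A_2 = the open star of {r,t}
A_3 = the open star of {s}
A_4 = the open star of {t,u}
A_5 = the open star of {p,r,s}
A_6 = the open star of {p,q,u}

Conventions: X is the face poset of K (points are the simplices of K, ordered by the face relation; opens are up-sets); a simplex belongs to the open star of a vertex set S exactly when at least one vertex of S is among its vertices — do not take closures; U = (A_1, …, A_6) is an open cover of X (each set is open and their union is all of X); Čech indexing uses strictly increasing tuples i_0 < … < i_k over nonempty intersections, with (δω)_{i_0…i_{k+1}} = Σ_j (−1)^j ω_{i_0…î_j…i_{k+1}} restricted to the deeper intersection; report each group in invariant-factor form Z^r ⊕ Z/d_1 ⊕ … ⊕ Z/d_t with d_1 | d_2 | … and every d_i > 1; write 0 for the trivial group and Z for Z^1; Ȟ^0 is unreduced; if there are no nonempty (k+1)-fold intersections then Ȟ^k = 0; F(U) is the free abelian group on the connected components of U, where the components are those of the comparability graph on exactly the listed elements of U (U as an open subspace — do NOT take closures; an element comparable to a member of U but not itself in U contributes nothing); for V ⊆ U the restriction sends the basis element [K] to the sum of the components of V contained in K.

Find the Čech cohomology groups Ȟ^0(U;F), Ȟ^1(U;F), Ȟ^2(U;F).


nerve of the cover:
  A1={{r},{r,s},{r,t},{r,u},{r,t,u}} A2={{r},{t},{p,t},{q,t},{r,s},{r,t},{r,u},{s,t},{t,u},{p,t,u},{q,s,t},{r,t,u}} A3={{s},{p,s},{q,s},{r,s},{s,t},{s,u},{p,q,s},{q,s,t},{q,s,u}} A4={{t},{u},{p,t},{p,u},{q,t},{q,u},{r,t},{r,u},{s,t},{s,u},{t,u},{p,t,u},{q,s,t},{q,s,u},{r,t,u}} A5={{p},{r},{s},{p,q},{p,s},{p,t},{p,u},{q,s},{r,s},{r,t},{r,u},{s,t},{s,u},{p,q,s},{p,t,u},{q,s,t},{q,s,u},{r,t,u}} A6={{p},{q},{u},{p,q},{p,s},{p,t},{p,u},{q,s},{q,t},{q,u},{r,u},{s,u},{t,u},{p,q,s},{p,t,u},{q,s,t},{q,s,u},{r,t,u}}
  A12={{r},{r,s},{r,t},{r,u},{r,t,u}} A13={{r,s}} A14={{r,t},{r,u},{r,t,u}} A15={{r},{r,s},{r,t},{r,u},{r,t,u}} A16={{r,u},{r,t,u}} A23={{r,s},{s,t},{q,s,t}} A24={{t},{p,t},{q,t},{r,t},{r,u},{s,t},{t,u},{p,t,u},{q,s,t},{r,t,u}} A25={{r},{p,t},{r,s},{r,t},{r,u},{s,t},{p,t,u},{q,s,t},{r,t,u}} A26={{p,t},{q,t},{r,u},{t,u},{p,t,u},{q,s,t},{r,t,u}} A34={{s,t},{s,u},{q,s,t},{q,s,u}} A35={{s},{p,s},{q,s},{r,s},{s,t},{s,u},{p,q,s},{q,s,t},{q,s,u}} A36={{p,s},{q,s},{s,u},{p,q,s},{q,s,t},{q,s,u}} A45={{p,t},{p,u},{r,t},{r,u},{s,t},{s,u},{p,t,u},{q,s,t},{q,s,u},{r,t,u}} A46={{u},{p,t},{p,u},{q,t},{q,u},{r,u},{s,u},{t,u},{p,t,u},{q,s,t},{q,s,u},{r,t,u}} A56={{p},{p,q},{p,s},{p,t},{p,u},{q,s},{r,u},{s,u},{p,q,s},{p,t,u},{q,s,t},{q,s,u},{r,t,u}}
  A123={{r,s}} A124={{r,t},{r,u},{r,t,u}} A125={{r},{r,s},{r,t},{r,u},{r,t,u}} A126={{r,u},{r,t,u}} A135={{r,s}} A145={{r,t},{r,u},{r,t,u}} A146={{r,u},{r,t,u}} A156={{r,u},{r,t,u}} A234={{s,t},{q,s,t}} A235={{r,s},{s,t},{q,s,t}} A236={{q,s,t}} A245={{p,t},{r,t},{r,u},{s,t},{p,t,u},{q,s,t},{r,t,u}} A246={{p,t},{q,t},{r,u},{t,u},{p,t,u},{q,s,t},{r,t,u}} A256={{p,t},{r,u},{p,t,u},{q,s,t},{r,t,u}} A345={{s,t},{s,u},{q,s,t},{q,s,u}} A346={{s,u},{q,s,t},{q,s,u}} A356={{p,s},{q,s},{s,u},{p,q,s},{q,s,t},{q,s,u}} A456={{p,t},{p,u},{r,u},{s,u},{p,t,u},{q,s,t},{q,s,u},{r,t,u}}
  A1235={{r,s}} A1245={{r,t},{r,u},{r,t,u}} A1246={{r,u},{r,t,u}} A1256={{r,u},{r,t,u}} A1456={{r,u},{r,t,u}} A2345={{s,t},{q,s,t}} A2346={{q,s,t}} A2356={{q,s,t}} A2456={{p,t},{r,u},{p,t,u},{q,s,t},{r,t,u}} A3456={{s,u},{q,s,t},{q,s,u}}
  A12456={{r,u},{r,t,u}} A23456={{q,s,t}}
components per intersection:
  A1: {{r},{r,s},{r,t},{r,u},{r,t,u}}
  A2: {{r},{t},{p,t},{q,t},{r,s},{r,t},{r,u},{s,t},{t,u},{p,t,u},{q,s,t},{r,t,u}}
  A3: {{s},{p,s},{q,s},{r,s},{s,t},{s,u},{p,q,s},{q,s,t},{q,s,u}}
  A4: {{t},{u},{p,t},{p,u},{q,t},{q,u},{r,t},{r,u},{s,t},{s,u},{t,u},{p,t,u},{q,s,t},{q,s,u},{r,t,u}}
  A5: {{p},{r},{s},{p,q},{p,s},{p,t},{p,u},{q,s},{r,s},{r,t},{r,u},{s,t},{s,u},{p,q,s},{p,t,u},{q,s,t},{q,s,u},{r,t,u}}
  A6: {{p},{q},{u},{p,q},{p,s},{p,t},{p,u},{q,s},{q,t},{q,u},{r,u},{s,u},{t,u},{p,q,s},{p,t,u},{q,s,t},{q,s,u},{r,t,u}}
  A12: {{r},{r,s},{r,t},{r,u},{r,t,u}}
  A13: {{r,s}}
  A14: {{r,t},{r,u},{r,t,u}}
  A15: {{r},{r,s},{r,t},{r,u},{r,t,u}}
  A16: {{r,u},{r,t,u}}
  A23: {{r,s}} {{s,t},{q,s,t}}
  A24: {{t},{p,t},{q,t},{r,t},{r,u},{s,t},{t,u},{p,t,u},{q,s,t},{r,t,u}}
  A25: {{r},{r,s},{r,t},{r,u},{r,t,u}} {{p,t},{p,t,u}} {{s,t},{q,s,t}}
  A26: {{p,t},{r,u},{t,u},{p,t,u},{r,t,u}} {{q,t},{q,s,t}}
  A34: {{s,t},{q,s,t}} {{s,u},{q,s,u}}
  A35: {{s},{p,s},{q,s},{r,s},{s,t},{s,u},{p,q,s},{q,s,t},{q,s,u}}
  A36: {{p,s},{q,s},{s,u},{p,q,s},{q,s,t},{q,s,u}}
  A45: {{p,t},{p,u},{p,t,u}} {{r,t},{r,u},{r,t,u}} {{s,t},{q,s,t}} {{s,u},{q,s,u}}
  A46: {{u},{p,t},{p,u},{q,u},{r,u},{s,u},{t,u},{p,t,u},{q,s,u},{r,t,u}} {{q,t},{q,s,t}}
  A56: {{p},{p,q},{p,s},{p,t},{p,u},{q,s},{s,u},{p,q,s},{p,t,u},{q,s,t},{q,s,u}} {{r,u},{r,t,u}}
  A123: {{r,s}}
  A124: {{r,t},{r,u},{r,t,u}}
  A125: {{r},{r,s},{r,t},{r,u},{r,t,u}}
  A126: {{r,u},{r,t,u}}
  A135: {{r,s}}
  A145: {{r,t},{r,u},{r,t,u}}
  A146: {{r,u},{r,t,u}}
  A156: {{r,u},{r,t,u}}
  A234: {{s,t},{q,s,t}}
  A235: {{r,s}} {{s,t},{q,s,t}}
  A236: {{q,s,t}}
  A245: {{p,t},{p,t,u}} {{r,t},{r,u},{r,t,u}} {{s,t},{q,s,t}}
  A246: {{p,t},{r,u},{t,u},{p,t,u},{r,t,u}} {{q,t},{q,s,t}}
  A256: {{p,t},{p,t,u}} {{r,u},{r,t,u}} {{q,s,t}}
  A345: {{s,t},{q,s,t}} {{s,u},{q,s,u}}
  A346: {{s,u},{q,s,u}} {{q,s,t}}
  A356: {{p,s},{q,s},{s,u},{p,q,s},{q,s,t},{q,s,u}}
  A456: {{p,t},{p,u},{p,t,u}} {{r,u},{r,t,u}} {{s,u},{q,s,u}} {{q,s,t}}
  A1235: {{r,s}}
  A1245: {{r,t},{r,u},{r,t,u}}
  A1246: {{r,u},{r,t,u}}
  A1256: {{r,u},{r,t,u}}
  A1456: {{r,u},{r,t,u}}
  A2345: {{s,t},{q,s,t}}
  A2346: {{q,s,t}}
  A2356: {{q,s,t}}
  A2456: {{p,t},{p,t,u}} {{r,u},{r,t,u}} {{q,s,t}}
  A3456: {{s,u},{q,s,u}} {{q,s,t}}
  A12456: {{r,u},{r,t,u}}
  A23456: {{q,s,t}}
C dims 6,25,29,13; δ0: rk 5, SNF 1^5; δ1: rk 18, SNF 1^18; δ2: rk 11, SNF 1^11
Ȟ^0 = (6 − 5) − 0 = 1, so Ȟ^0 ≅ Z
Ȟ^1 = (25 − 18) − 5 = 2, so Ȟ^1 ≅ Z^2
Ȟ^2 = (29 − 11) − 18 = 0, so Ȟ^2 ≅ 0

Ȟ^0 ≅ Z, Ȟ^1 ≅ Z^2, Ȟ^2 ≅ 0


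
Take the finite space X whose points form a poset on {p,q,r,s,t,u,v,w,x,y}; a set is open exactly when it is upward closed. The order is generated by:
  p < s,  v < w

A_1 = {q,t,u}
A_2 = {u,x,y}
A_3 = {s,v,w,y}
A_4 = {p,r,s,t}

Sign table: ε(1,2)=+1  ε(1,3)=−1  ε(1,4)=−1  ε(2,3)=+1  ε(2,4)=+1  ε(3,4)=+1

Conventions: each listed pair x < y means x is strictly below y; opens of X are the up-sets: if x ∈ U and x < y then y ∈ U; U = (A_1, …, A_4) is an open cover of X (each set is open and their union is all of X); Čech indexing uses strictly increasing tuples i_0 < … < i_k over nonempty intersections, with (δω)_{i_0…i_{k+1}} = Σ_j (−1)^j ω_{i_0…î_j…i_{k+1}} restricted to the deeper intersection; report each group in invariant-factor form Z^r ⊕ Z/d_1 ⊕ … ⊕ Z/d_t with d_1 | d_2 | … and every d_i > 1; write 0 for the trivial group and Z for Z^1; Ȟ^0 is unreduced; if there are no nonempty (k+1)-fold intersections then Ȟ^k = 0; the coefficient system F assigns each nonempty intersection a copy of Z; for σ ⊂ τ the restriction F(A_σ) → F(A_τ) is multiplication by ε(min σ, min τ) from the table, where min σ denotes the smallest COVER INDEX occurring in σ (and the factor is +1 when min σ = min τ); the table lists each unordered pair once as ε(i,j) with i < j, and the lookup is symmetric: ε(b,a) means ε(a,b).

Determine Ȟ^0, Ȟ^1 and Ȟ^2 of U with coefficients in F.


intersection data:
  A12={u} A14={t} A23={y} A34={s}
C dims 4,4; δ0: rk 4, SNF 1^3·2
Ȟ^0 = (4 − 4) − 0 = 0, so Ȟ^0 ≅ 0
Ȟ^1 = (4 − 0) − 4 = 0 plus torsion [2], so Ȟ^1 ≅ Z/2
Ȟ^2 = (0 − 0) − 0 = 0, so Ȟ^2 ≅ 0

Ȟ^0 ≅ 0,  Ȟ^1 ≅ Z/2,  Ȟ^2 ≅ 0


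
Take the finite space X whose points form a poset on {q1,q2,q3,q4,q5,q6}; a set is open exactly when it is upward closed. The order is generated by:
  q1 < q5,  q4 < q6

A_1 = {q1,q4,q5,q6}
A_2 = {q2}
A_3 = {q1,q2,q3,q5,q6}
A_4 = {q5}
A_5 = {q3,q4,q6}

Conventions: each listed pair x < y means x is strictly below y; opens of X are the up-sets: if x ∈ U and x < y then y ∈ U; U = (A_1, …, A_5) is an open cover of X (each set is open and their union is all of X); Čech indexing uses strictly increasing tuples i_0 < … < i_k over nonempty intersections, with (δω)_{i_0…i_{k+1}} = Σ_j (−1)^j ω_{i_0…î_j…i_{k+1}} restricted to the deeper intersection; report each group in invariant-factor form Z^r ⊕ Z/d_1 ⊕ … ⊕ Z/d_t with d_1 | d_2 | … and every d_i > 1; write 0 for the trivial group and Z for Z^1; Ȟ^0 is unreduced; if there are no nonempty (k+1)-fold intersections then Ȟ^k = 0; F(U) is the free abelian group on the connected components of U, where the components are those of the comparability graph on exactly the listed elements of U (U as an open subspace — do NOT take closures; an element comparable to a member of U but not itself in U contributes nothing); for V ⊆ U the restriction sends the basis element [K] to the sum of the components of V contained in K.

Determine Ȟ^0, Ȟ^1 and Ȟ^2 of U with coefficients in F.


Ȟ^0(U;F) ≅ Z^4,  Ȟ^1(U;F) ≅ 0,  Ȟ^2(U;F) ≅ 0

nerve of the cover:
  A13={q1,q5,q6} A14={q5} A15={q4,q6} A23={q2} A34={q5} A35={q3,q6}
  A134={q5} A135={q6}
components per intersection:
  A1: {q1,q5} {q4,q6}
  A2: {q2}
  A3: {q1,q5} {q2} {q3} {q6}
  A4: {q5}
  A5: {q3} {q4,q6}
  A13: {q1,q5} {q6}
  A14: {q5}
  A15: {q4,q6}
  A23: {q2}
  A34: {q5}
  A35: {q3} {q6}
  A134: {q5}
  A135: {q6}
C dims 10,8,2; δ0: rk 6, SNF 1^6; δ1: rk 2, SNF 1^2
Ȟ^0 = (10 − 6) − 0 = 4, so Ȟ^0 ≅ Z^4
Ȟ^1 = (8 − 2) − 6 = 0, so Ȟ^1 ≅ 0
Ȟ^2 = (2 − 0) − 2 = 0, so Ȟ^2 ≅ 0


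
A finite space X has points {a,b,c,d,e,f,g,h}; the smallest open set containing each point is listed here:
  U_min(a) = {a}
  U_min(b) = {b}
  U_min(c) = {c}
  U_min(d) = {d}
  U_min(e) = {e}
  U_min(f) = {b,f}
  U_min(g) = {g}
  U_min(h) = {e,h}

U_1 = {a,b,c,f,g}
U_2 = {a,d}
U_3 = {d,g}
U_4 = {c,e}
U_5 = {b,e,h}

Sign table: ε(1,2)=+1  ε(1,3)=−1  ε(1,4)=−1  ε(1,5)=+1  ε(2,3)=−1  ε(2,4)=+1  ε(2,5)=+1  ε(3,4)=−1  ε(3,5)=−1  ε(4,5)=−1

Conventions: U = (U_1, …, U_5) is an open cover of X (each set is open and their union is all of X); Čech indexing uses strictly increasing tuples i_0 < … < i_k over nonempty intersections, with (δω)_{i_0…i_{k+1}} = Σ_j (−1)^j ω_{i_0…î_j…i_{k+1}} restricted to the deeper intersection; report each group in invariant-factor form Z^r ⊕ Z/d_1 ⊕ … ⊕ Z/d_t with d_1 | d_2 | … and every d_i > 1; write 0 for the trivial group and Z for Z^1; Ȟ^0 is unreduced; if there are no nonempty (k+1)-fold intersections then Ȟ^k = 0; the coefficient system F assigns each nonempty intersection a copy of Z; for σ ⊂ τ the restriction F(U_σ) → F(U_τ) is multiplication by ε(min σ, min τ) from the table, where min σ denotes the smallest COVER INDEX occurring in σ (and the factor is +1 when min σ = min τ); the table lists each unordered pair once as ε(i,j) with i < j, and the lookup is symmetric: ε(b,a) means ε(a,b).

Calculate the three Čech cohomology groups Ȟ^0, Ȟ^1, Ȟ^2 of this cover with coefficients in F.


Ȟ^0(U;F) ≅ Z, Ȟ^1(U;F) ≅ Z^2 and Ȟ^2(U;F) ≅ 0

nerve of the cover:
  U12={a} U13={g} U14={c} U15={b} U23={d} U45={e}
C dims 5,6; δ0: rk 4, SNF 1^4
Ȟ^0 = (5 − 4) − 0 = 1, so Ȟ^0 ≅ Z
Ȟ^1 = (6 − 0) − 4 = 2, so Ȟ^1 ≅ Z^2
Ȟ^2 = (0 − 0) − 0 = 0, so Ȟ^2 ≅ 0


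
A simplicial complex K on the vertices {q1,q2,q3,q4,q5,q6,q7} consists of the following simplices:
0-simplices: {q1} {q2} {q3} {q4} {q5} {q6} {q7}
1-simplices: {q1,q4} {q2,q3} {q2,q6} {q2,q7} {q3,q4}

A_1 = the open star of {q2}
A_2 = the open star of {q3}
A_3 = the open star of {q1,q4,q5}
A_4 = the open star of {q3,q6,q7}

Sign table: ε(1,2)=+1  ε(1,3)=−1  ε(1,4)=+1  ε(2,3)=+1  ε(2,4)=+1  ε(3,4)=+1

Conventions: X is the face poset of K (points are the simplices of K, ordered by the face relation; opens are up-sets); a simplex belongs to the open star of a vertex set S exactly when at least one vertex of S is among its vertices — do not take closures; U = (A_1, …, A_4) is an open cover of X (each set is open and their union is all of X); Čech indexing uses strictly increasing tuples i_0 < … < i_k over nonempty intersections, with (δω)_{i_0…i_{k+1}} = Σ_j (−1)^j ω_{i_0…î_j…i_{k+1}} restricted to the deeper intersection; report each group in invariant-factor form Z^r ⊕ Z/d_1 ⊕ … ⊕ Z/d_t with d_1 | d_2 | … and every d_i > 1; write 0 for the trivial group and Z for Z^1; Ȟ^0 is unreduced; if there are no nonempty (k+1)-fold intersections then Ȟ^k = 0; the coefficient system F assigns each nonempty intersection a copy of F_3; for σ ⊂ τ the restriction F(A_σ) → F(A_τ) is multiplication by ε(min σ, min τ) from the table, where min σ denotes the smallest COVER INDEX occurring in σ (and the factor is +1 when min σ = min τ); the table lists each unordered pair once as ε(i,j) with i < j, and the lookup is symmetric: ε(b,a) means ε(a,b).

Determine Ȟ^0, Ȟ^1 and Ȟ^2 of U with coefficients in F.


cover nerve:
  A1={{q2},{q2,q3},{q2,q6},{q2,q7}} A2={{q3},{q2,q3},{q3,q4}} A3={{q1},{q4},{q5},{q1,q4},{q3,q4}} A4={{q3},{q6},{q7},{q2,q3},{q2,q6},{q2,q7},{q3,q4}}
  A12={{q2,q3}} A14={{q2,q3},{q2,q6},{q2,q7}} A23={{q3,q4}} A24={{q3},{q2,q3},{q3,q4}} A34={{q3,q4}}
  A124={{q2,q3}} A234={{q3,q4}}
C dims 4,5,2; δ0: rk_F3 3; δ1: rk_F3 2
Ȟ^0: (4−3)−0=1 ⇒ Z/3
Ȟ^1: (5−2)−3=0 ⇒ 0
Ȟ^2: (2−0)−2=0 ⇒ 0

Ȟ^0 = Z/3, Ȟ^1 = 0, Ȟ^2 = 0


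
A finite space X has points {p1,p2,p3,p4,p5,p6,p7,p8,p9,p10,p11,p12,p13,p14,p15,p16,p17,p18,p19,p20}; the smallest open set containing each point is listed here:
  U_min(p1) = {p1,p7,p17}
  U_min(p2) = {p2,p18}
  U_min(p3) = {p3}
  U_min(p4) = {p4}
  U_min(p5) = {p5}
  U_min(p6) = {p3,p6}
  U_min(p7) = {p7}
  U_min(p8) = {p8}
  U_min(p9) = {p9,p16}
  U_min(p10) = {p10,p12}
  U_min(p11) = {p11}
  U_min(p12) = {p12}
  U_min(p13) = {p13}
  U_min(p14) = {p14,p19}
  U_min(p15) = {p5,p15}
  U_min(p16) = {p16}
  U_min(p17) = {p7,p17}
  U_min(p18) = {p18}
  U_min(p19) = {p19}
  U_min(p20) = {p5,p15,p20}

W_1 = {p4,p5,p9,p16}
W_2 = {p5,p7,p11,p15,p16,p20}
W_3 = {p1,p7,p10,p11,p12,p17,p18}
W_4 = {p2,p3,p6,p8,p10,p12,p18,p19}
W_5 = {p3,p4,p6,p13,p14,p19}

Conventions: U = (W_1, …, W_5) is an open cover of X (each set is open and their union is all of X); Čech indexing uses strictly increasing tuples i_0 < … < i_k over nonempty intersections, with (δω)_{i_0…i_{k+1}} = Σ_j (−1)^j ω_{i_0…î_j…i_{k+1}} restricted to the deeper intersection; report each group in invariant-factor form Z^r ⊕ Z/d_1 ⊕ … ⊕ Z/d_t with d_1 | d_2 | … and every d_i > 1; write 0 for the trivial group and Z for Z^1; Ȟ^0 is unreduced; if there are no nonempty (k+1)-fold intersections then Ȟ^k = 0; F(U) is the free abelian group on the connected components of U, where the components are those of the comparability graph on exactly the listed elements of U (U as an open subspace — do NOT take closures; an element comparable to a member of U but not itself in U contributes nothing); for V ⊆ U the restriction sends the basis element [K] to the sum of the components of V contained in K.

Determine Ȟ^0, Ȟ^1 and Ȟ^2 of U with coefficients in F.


nerve simplices:
  W12={p5,p16} W15={p4} W23={p7,p11} W34={p10,p12,p18} W45={p3,p6,p19}
components per intersection:
  W1: {p4} {p5} {p9,p16}
  W2: {p5,p15,p20} {p7} {p11} {p16}
  W3: {p1,p7,p17} {p10,p12} {p11} {p18}
  W4: {p2,p18} {p3,p6} {p8} {p10,p12} {p19}
  W5: {p3,p6} {p4} {p13} {p14,p19}
  W12: {p5} {p16}
  W15: {p4}
  W23: {p7} {p11}
  W34: {p10,p12} {p18}
  W45: {p3,p6} {p19}
C dims 20,9; δ0: rk 9, SNF 1^9
degree 0: 20−9−0 = 11 → Ȟ^0 ≅ Z^11
degree 1: 9−0−9 = 0 → Ȟ^1 ≅ 0
degree 2: 0−0−0 = 0 → Ȟ^2 ≅ 0

Ȟ^0(U;F) ≅ Z^11,  Ȟ^1(U;F) ≅ 0,  Ȟ^2(U;F) ≅ 0


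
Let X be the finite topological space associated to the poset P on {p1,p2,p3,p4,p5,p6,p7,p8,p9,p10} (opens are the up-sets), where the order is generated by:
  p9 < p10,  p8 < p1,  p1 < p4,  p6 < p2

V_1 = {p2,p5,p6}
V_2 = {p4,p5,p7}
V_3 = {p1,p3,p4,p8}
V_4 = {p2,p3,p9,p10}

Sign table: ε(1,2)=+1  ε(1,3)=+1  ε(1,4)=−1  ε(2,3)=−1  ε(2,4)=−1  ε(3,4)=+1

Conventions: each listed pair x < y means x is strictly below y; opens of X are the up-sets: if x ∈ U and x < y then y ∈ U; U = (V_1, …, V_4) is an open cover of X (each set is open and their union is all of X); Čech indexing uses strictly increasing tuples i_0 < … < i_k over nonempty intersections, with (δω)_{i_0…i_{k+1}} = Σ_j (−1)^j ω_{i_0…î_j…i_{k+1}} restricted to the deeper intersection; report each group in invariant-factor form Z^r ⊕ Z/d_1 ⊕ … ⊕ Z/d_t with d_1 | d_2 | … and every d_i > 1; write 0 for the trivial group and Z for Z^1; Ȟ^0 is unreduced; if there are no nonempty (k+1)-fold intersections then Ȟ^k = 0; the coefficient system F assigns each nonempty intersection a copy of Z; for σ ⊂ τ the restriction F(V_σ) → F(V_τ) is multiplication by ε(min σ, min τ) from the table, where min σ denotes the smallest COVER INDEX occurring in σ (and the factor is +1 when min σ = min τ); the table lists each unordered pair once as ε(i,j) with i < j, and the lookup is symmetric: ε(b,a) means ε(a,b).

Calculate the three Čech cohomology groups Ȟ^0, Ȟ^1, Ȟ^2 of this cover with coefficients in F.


Ȟ^0(U;F) ≅ Z, Ȟ^1(U;F) ≅ Z and Ȟ^2(U;F) ≅ 0

nonempty intersections:
  V12={p5} V14={p2} V23={p4} V34={p3}
C dims 4,4; δ0: rk 3, SNF 1^3
Ȟ^0: (4−3)−0=1 ⇒ Z
Ȟ^1: (4−0)−3=1 ⇒ Z
Ȟ^2: (0−0)−0=0 ⇒ 0


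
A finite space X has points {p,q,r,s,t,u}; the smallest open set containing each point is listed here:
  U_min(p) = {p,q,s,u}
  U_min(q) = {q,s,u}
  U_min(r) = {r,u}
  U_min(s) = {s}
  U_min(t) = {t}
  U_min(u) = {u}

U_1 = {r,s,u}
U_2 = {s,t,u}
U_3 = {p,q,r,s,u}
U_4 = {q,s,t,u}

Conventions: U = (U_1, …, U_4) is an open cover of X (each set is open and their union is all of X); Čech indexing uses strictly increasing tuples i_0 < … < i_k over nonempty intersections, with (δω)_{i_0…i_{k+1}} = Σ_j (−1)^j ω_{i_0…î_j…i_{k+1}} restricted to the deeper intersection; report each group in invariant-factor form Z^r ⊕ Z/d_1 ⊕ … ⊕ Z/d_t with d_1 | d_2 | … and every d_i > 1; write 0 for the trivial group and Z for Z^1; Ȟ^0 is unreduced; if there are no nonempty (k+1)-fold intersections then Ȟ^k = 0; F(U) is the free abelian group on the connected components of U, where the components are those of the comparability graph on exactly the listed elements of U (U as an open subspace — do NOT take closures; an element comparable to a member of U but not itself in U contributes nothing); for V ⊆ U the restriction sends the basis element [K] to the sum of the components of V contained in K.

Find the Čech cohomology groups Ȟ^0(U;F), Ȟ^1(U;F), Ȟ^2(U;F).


nerve of the cover:
  U12={s,u} U13={r,s,u} U14={s,u} U23={s,u} U24={s,t,u} U34={q,s,u}
  U123={s,u} U124={s,u} U134={s,u} U234={s,u}
  U1234={s,u}
components per intersection:
  U1: {r,u} {s}
  U2: {s} {t} {u}
  U3: {p,q,r,s,u}
  U4: {q,s,u} {t}
  U12: {s} {u}
  U13: {r,u} {s}
  U14: {s} {u}
  U23: {s} {u}
  U24: {s} {t} {u}
  U34: {q,s,u}
  U123: {s} {u}
  U124: {s} {u}
  U134: {s} {u}
  U234: {s} {u}
  U1234: {s} {u}
C dims 8,12,8,2; δ0: rk 6, SNF 1^6; δ1: rk 6, SNF 1^6; δ2: rk 2, SNF 1^2
Ȟ^0 = (8 − 6) − 0 = 2, so Ȟ^0 ≅ Z^2
Ȟ^1 = (12 − 6) − 6 = 0, so Ȟ^1 ≅ 0
Ȟ^2 = (8 − 2) − 6 = 0, so Ȟ^2 ≅ 0

Ȟ^0 ≅ Z^2, Ȟ^1 ≅ 0 and Ȟ^2 ≅ 0


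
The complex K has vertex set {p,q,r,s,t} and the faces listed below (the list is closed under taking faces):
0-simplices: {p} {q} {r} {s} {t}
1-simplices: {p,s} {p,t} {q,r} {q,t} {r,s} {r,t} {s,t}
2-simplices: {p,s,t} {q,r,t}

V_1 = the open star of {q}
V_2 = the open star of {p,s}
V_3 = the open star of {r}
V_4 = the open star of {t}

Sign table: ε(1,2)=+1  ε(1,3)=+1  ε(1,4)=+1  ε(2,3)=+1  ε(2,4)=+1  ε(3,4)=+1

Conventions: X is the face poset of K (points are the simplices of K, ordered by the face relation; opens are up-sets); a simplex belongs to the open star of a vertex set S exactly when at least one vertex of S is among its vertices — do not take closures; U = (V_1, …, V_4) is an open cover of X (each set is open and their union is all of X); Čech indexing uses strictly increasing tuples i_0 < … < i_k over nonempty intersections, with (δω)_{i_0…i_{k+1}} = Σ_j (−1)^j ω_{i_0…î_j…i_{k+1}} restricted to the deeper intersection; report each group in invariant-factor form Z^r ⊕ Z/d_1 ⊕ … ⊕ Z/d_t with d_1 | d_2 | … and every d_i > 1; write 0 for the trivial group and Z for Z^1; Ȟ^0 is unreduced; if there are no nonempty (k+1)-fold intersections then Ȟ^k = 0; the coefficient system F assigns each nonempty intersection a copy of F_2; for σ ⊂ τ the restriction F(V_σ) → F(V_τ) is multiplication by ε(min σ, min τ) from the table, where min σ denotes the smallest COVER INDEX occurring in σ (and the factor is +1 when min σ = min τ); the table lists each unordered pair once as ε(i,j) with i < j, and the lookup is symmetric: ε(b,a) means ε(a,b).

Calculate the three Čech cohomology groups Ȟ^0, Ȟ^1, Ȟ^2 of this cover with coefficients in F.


nerve simplices:
  V1={{q},{q,r},{q,t},{q,r,t}} V2={{p},{s},{p,s},{p,t},{r,s},{s,t},{p,s,t}} V3={{r},{q,r},{r,s},{r,t},{q,r,t}} V4={{t},{p,t},{q,t},{r,t},{s,t},{p,s,t},{q,r,t}}
  V13={{q,r},{q,r,t}} V14={{q,t},{q,r,t}} V23={{r,s}} V24={{p,t},{s,t},{p,s,t}} V34={{r,t},{q,r,t}}
  V134={{q,r,t}}
C dims 4,5,1; δ0: rk_F2 3; δ1: rk_F2 1
degree 0: 4−3−0 = 1 → Ȟ^0 ≅ Z/2
degree 1: 5−1−3 = 1 → Ȟ^1 ≅ Z/2
degree 2: 1−0−1 = 0 → Ȟ^2 ≅ 0

Ȟ^0 = Z/2, Ȟ^1 = Z/2, Ȟ^2 = 0


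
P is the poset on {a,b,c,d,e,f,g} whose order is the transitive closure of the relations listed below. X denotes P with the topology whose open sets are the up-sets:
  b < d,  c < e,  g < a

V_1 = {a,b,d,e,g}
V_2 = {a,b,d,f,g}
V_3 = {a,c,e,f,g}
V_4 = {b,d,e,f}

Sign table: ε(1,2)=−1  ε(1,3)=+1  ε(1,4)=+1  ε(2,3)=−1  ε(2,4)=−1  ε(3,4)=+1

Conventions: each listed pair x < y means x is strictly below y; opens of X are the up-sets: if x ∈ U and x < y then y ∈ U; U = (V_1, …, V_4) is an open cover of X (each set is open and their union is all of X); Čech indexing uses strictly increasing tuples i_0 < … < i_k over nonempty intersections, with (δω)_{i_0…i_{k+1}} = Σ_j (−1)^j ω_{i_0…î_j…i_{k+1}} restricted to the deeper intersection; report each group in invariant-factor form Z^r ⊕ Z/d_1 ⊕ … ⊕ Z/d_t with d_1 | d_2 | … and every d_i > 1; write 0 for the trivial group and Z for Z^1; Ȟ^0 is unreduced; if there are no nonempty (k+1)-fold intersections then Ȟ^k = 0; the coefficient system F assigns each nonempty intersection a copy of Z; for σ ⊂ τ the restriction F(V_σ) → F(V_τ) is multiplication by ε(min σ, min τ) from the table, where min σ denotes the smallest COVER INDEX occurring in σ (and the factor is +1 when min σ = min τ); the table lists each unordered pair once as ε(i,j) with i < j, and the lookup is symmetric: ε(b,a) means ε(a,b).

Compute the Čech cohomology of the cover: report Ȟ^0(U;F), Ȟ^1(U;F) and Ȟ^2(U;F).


intersection data:
  V12={a,b,d,g} V13={a,e,g} V14={b,d,e} V23={a,f,g} V24={b,d,f} V34={e,f}
  V123={a,g} V124={b,d} V134={e} V234={f}
C dims 4,6,4; δ0: rk 3, SNF 1^3; δ1: rk 3, SNF 1^3
Ȟ^0 = (4 − 3) − 0 = 1, so Ȟ^0 ≅ Z
Ȟ^1 = (6 − 3) − 3 = 0, so Ȟ^1 ≅ 0
Ȟ^2 = (4 − 0) − 3 = 1, so Ȟ^2 ≅ Z

Ȟ^0 ≅ Z,  Ȟ^1 ≅ 0,  Ȟ^2 ≅ Z


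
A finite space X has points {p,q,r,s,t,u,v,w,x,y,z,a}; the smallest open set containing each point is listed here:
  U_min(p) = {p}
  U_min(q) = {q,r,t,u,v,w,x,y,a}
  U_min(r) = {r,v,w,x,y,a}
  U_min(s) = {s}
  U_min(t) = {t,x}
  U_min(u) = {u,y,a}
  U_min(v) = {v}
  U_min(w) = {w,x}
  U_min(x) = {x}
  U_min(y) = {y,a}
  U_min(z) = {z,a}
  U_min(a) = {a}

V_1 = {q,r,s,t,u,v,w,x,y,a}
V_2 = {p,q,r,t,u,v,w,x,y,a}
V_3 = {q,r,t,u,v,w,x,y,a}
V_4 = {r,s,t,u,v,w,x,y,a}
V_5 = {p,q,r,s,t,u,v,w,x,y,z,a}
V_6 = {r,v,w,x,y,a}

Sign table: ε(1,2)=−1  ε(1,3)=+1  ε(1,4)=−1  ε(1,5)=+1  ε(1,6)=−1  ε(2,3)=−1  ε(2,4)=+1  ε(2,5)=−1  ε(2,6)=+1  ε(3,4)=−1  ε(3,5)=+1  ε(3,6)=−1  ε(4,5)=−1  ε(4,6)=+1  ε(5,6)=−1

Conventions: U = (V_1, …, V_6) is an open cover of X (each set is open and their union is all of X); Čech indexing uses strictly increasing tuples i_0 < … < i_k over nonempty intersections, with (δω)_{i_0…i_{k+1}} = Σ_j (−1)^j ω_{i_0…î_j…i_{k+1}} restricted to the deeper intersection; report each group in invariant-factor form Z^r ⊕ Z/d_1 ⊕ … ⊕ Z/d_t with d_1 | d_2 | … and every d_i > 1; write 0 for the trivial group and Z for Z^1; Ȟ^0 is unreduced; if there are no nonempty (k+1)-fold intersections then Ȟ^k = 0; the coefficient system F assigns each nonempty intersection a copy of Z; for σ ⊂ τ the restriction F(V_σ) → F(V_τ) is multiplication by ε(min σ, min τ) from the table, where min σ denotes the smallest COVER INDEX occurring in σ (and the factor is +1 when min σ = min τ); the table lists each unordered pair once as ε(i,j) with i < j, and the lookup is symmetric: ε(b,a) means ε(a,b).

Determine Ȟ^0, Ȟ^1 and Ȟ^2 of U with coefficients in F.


Ȟ^0 = Z; Ȟ^1 = 0; Ȟ^2 = 0

nonempty overlaps:
  V12={q,r,t,u,v,w,x,y,a} V13={q,r,t,u,v,w,x,y,a} V14={r,s,t,u,v,w,x,y,a} V15={q,r,s,t,u,v,w,x,y,a} V16={r,v,w,x,y,a} V23={q,r,t,u,v,w,x,y,a} V24={r,t,u,v,w,x,y,a} V25={p,q,r,t,u,v,w,x,y,a} V26={r,v,w,x,y,a} V34={r,t,u,v,w,x,y,a} V35={q,r,t,u,v,w,x,y,a} V36={r,v,w,x,y,a} V45={r,s,t,u,v,w,x,y,a} V46={r,v,w,x,y,a} V56={r,v,w,x,y,a}
  V123={q,r,t,u,v,w,x,y,a} V124={r,t,u,v,w,x,y,a} V125={q,r,t,u,v,w,x,y,a} V126={r,v,w,x,y,a} V134={r,t,u,v,w,x,y,a} V135={q,r,t,u,v,w,x,y,a} V136={r,v,w,x,y,a} V145={r,s,t,u,v,w,x,y,a} V146={r,v,w,x,y,a} V156={r,v,w,x,y,a} V234={r,t,u,v,w,x,y,a} V235={q,r,t,u,v,w,x,y,a} V236={r,v,w,x,y,a} V245={r,t,u,v,w,x,y,a} V246={r,v,w,x,y,a} V256={r,v,w,x,y,a} V345={r,t,u,v,w,x,y,a} V346={r,v,w,x,y,a} V356={r,v,w,x,y,a} V456={r,v,w,x,y,a}
  V1234={r,t,u,v,w,x,y,a} V1235={q,r,t,u,v,w,x,y,a} V1236={r,v,w,x,y,a} V1245={r,t,u,v,w,x,y,a} V1246={r,v,w,x,y,a} V1256={r,v,w,x,y,a} V1345={r,t,u,v,w,x,y,a} V1346={r,v,w,x,y,a} V1356={r,v,w,x,y,a} V1456={r,v,w,x,y,a} V2345={r,t,u,v,w,x,y,a} V2346={r,v,w,x,y,a} V2356={r,v,w,x,y,a} V2456={r,v,w,x,y,a} V3456={r,v,w,x,y,a}
  V12345={r,t,u,v,w,x,y,a} V12346={r,v,w,x,y,a} V12356={r,v,w,x,y,a} V12456={r,v,w,x,y,a} V13456={r,v,w,x,y,a} V23456={r,v,w,x,y,a}
  V123456={r,v,w,x,y,a}
C dims 6,15,20,15; δ0: rk 5, SNF 1^5; δ1: rk 10, SNF 1^10; δ2: rk 10, SNF 1^10
degree 0: 6−5−0 = 1 → Ȟ^0 ≅ Z
degree 1: 15−10−5 = 0 → Ȟ^1 ≅ 0
degree 2: 20−10−10 = 0 → Ȟ^2 ≅ 0


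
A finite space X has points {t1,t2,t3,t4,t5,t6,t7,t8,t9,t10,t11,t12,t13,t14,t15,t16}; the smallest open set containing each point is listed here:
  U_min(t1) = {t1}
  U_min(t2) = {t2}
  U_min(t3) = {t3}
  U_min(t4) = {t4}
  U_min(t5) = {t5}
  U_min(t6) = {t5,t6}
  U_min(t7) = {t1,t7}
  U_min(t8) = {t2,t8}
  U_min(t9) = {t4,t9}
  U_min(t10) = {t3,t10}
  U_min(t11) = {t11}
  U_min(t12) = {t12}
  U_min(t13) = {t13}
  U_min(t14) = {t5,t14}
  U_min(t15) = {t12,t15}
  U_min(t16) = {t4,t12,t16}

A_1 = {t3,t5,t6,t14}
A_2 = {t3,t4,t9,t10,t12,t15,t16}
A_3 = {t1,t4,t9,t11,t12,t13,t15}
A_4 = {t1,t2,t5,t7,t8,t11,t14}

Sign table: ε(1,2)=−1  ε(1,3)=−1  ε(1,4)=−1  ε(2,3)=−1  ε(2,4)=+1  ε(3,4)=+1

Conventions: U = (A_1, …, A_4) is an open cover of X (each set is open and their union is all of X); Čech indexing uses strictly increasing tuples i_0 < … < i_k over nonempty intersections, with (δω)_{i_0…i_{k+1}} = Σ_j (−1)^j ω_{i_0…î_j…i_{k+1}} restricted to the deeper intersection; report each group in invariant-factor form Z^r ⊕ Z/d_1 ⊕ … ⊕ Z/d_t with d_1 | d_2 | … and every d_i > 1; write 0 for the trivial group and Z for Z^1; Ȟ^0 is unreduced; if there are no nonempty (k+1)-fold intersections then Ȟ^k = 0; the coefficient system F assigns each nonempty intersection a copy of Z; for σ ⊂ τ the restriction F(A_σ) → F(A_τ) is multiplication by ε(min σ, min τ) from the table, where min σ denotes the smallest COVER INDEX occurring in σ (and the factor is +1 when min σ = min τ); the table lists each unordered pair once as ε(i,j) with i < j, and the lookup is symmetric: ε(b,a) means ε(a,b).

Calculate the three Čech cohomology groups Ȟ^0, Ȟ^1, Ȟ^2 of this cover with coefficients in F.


Ȟ^0 = 0; Ȟ^1 = Z/2; Ȟ^2 = 0

nerve simplices:
  A12={t3} A14={t5,t14} A23={t4,t9,t12,t15} A34={t1,t11}
C dims 4,4; δ0: rk 4, SNF 1^3·2
degree 0: 4−4−0 = 0 → Ȟ^0 ≅ 0
degree 1: 4−0−4 = 0 plus torsion [2] → Ȟ^1 ≅ Z/2
degree 2: 0−0−0 = 0 → Ȟ^2 ≅ 0


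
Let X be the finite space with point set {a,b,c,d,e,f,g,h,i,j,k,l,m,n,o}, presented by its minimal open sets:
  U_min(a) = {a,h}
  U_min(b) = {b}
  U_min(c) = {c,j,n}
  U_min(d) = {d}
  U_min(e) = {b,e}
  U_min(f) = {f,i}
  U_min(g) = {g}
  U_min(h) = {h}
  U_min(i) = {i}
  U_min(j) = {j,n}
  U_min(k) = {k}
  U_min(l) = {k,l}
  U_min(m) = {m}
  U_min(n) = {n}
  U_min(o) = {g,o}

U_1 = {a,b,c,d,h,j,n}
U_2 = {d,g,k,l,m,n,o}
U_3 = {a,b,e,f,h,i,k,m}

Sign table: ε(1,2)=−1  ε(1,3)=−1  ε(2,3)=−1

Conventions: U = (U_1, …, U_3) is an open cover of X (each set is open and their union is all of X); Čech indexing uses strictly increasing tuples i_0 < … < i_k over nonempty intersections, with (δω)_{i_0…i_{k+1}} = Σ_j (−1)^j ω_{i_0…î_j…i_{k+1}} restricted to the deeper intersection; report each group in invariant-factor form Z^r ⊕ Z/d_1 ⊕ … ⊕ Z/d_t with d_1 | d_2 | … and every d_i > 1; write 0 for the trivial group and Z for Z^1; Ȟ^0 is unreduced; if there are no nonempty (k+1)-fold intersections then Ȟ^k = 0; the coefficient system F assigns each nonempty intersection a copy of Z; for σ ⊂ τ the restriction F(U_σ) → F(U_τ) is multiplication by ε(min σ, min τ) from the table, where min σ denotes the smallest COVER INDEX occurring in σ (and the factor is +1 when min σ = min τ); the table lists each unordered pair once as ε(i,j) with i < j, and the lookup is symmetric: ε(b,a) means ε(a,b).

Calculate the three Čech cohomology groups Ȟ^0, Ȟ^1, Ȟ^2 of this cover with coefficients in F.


nerve of the cover:
  U12={d,n} U13={a,b,h} U23={k,m}
C dims 3,3; δ0: rk 3, SNF 1^2·2
Ȟ^0 = (3 − 3) − 0 = 0, so Ȟ^0 ≅ 0
Ȟ^1 = (3 − 0) − 3 = 0 plus torsion [2], so Ȟ^1 ≅ Z/2
Ȟ^2 = (0 − 0) − 0 = 0, so Ȟ^2 ≅ 0

Ȟ^0(U;F) ≅ 0, Ȟ^1(U;F) ≅ Z/2 and Ȟ^2(U;F) ≅ 0


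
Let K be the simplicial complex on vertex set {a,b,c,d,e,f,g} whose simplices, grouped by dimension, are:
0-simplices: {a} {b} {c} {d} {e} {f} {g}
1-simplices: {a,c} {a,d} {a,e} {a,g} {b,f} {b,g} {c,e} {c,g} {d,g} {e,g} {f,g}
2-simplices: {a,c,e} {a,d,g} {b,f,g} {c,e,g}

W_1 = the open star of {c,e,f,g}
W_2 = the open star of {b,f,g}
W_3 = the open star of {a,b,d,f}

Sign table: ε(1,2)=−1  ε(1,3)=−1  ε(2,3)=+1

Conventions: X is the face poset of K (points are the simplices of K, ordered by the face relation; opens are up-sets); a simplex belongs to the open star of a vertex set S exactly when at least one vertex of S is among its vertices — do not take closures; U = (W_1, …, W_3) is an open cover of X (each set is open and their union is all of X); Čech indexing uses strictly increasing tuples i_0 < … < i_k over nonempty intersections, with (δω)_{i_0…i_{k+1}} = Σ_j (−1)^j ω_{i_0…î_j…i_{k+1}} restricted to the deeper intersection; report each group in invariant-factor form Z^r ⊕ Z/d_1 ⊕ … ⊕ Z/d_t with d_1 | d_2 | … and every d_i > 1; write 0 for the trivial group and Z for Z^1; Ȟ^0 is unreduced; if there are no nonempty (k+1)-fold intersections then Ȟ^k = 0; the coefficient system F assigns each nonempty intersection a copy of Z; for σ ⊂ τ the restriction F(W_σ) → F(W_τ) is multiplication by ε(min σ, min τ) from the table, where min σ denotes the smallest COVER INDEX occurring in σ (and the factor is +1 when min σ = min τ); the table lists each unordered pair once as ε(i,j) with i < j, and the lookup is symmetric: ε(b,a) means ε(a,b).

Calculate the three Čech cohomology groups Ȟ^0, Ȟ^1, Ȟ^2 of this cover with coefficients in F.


nonempty overlaps:
  W1={{c},{e},{f},{g},{a,c},{a,e},{a,g},{b,f},{b,g},{c,e},{c,g},{d,g},{e,g},{f,g},{a,c,e},{a,d,g},{b,f,g},{c,e,g}} W2={{b},{f},{g},{a,g},{b,f},{b,g},{c,g},{d,g},{e,g},{f,g},{a,d,g},{b,f,g},{c,e,g}} W3={{a},{b},{d},{f},{a,c},{a,d},{a,e},{a,g},{b,f},{b,g},{d,g},{f,g},{a,c,e},{a,d,g},{b,f,g}}
  W12={{f},{g},{a,g},{b,f},{b,g},{c,g},{d,g},{e,g},{f,g},{a,d,g},{b,f,g},{c,e,g}} W13={{f},{a,c},{a,e},{a,g},{b,f},{b,g},{d,g},{f,g},{a,c,e},{a,d,g},{b,f,g}} W23={{b},{f},{a,g},{b,f},{b,g},{d,g},{f,g},{a,d,g},{b,f,g}}
  W123={{f},{a,g},{b,f},{b,g},{d,g},{f,g},{a,d,g},{b,f,g}}
C dims 3,3,1; δ0: rk 2, SNF 1^2; δ1: rk 1, SNF 1^1
degree 0: 3−2−0 = 1 → Ȟ^0 ≅ Z
degree 1: 3−1−2 = 0 → Ȟ^1 ≅ 0
degree 2: 1−0−1 = 0 → Ȟ^2 ≅ 0

Ȟ^0 ≅ Z, Ȟ^1 ≅ 0 and Ȟ^2 ≅ 0


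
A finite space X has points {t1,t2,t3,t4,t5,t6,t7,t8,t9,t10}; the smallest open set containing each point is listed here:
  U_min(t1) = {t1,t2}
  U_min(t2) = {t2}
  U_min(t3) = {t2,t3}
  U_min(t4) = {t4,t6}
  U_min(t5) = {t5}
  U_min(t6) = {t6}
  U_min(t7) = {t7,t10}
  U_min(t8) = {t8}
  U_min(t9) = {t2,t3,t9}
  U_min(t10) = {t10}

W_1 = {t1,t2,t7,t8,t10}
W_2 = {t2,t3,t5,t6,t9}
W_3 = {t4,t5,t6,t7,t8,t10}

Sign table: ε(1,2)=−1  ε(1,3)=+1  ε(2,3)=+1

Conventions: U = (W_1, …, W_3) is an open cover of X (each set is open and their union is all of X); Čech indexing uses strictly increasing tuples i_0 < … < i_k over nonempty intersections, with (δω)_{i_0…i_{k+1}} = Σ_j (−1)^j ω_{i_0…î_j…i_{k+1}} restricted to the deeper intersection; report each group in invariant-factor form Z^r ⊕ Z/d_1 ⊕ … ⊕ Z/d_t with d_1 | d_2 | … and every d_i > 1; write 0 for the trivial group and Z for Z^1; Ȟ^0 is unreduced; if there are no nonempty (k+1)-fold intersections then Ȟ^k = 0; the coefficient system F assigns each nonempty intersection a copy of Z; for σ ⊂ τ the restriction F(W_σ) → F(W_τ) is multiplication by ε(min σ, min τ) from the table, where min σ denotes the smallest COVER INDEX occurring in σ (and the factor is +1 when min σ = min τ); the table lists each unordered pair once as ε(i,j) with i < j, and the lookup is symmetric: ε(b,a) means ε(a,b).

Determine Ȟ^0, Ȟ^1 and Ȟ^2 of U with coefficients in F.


nonempty overlaps:
  W12={t2} W13={t7,t8,t10} W23={t5,t6}
C dims 3,3; δ0: rk 3, SNF 1^2·2
degree 0: 3−3−0 = 0 → Ȟ^0 ≅ 0
degree 1: 3−0−3 = 0 plus torsion [2] → Ȟ^1 ≅ Z/2
degree 2: 0−0−0 = 0 → Ȟ^2 ≅ 0

Ȟ^0(U;F) ≅ 0, Ȟ^1(U;F) ≅ Z/2, Ȟ^2(U;F) ≅ 0


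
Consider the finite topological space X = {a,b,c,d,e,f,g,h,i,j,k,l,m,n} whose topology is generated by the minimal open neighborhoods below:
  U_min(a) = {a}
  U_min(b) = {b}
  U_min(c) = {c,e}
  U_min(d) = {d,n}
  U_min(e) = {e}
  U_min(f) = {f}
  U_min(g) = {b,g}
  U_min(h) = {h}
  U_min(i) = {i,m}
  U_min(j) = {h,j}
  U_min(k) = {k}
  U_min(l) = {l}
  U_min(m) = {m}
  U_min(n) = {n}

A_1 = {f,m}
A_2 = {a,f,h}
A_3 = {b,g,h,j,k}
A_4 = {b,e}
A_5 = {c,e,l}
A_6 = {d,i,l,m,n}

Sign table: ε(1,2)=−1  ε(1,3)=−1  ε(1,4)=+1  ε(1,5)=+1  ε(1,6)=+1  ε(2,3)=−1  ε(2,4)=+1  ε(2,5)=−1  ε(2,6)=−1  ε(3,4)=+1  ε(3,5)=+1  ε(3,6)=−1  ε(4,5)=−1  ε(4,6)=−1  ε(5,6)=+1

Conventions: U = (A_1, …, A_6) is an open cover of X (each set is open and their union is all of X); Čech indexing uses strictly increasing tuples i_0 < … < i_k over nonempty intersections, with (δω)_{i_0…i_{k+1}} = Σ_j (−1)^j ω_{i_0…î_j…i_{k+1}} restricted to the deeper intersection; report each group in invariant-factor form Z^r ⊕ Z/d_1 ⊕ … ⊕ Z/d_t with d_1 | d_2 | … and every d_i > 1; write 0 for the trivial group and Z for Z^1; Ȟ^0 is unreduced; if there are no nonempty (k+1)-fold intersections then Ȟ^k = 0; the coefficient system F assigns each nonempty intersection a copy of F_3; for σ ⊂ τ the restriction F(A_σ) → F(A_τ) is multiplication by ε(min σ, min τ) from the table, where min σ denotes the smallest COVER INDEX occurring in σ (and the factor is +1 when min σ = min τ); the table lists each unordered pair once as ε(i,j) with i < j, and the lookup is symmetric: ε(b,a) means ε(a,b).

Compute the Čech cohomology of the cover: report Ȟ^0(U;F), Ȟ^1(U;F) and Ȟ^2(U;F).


Ȟ^0 ≅ 0,  Ȟ^1 ≅ 0,  Ȟ^2 ≅ 0

nerve of the cover:
  A12={f} A16={m} A23={h} A34={b} A45={e} A56={l}
C dims 6,6; δ0: rk_F3 6
Ȟ^0 = (6 − 6) − 0 = 0, so Ȟ^0 ≅ 0
Ȟ^1 = (6 − 0) − 6 = 0, so Ȟ^1 ≅ 0
Ȟ^2 = (0 − 0) − 0 = 0, so Ȟ^2 ≅ 0


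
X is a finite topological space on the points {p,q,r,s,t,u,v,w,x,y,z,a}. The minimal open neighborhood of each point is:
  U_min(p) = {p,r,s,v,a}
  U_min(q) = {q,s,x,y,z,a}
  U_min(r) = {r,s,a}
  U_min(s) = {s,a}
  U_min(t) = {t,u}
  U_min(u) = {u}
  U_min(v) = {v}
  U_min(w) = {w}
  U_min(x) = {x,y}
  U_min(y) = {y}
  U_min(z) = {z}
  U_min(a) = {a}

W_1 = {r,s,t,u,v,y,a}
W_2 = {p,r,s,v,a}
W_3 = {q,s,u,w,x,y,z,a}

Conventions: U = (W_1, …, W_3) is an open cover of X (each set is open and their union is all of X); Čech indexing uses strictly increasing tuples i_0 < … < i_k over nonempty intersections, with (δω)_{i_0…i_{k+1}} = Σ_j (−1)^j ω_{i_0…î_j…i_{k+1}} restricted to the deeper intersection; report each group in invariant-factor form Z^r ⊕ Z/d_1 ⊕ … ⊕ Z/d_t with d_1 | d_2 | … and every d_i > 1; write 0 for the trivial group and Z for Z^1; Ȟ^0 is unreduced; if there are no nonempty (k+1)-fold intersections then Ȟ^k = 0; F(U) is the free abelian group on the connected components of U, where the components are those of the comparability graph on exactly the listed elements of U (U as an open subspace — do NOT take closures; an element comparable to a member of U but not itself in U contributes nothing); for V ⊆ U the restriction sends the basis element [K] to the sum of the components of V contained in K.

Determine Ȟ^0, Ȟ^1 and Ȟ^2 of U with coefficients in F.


nonempty intersections:
  W12={r,s,v,a} W13={s,u,y,a} W23={s,a}
  W123={s,a}
components per intersection:
  W1: {r,s,a} {t,u} {v} {y}
  W2: {p,r,s,v,a}
  W3: {q,s,x,y,z,a} {u} {w}
  W12: {r,s,a} {v}
  W13: {s,a} {u} {y}
  W23: {s,a}
  W123: {s,a}
C dims 8,6,1; δ0: rk 5, SNF 1^5; δ1: rk 1, SNF 1^1
Ȟ^0: (8−5)−0=3 ⇒ Z^3
Ȟ^1: (6−1)−5=0 ⇒ 0
Ȟ^2: (1−0)−1=0 ⇒ 0

Ȟ^0 = Z^3, Ȟ^1 = 0 and Ȟ^2 = 0


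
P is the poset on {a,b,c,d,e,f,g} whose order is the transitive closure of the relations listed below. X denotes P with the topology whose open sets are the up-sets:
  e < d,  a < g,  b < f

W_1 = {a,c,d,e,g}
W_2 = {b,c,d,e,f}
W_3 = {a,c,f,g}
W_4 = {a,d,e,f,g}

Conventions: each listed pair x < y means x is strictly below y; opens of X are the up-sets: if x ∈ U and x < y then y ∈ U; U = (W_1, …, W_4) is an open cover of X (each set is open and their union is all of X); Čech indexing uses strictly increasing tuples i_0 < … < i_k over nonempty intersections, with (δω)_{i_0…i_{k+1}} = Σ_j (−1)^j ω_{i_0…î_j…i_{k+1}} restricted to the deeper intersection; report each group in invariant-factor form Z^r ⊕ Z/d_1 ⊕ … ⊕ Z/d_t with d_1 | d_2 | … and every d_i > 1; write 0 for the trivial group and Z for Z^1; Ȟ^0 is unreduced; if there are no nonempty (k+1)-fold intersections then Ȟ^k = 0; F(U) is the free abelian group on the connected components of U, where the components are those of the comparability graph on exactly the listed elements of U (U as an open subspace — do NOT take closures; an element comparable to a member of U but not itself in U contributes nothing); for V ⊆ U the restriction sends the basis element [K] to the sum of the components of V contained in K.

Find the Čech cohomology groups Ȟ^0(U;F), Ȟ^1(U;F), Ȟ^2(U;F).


Ȟ^0(U;F) ≅ Z^4; Ȟ^1(U;F) ≅ 0; Ȟ^2(U;F) ≅ 0

nonempty overlaps:
  W12={c,d,e} W13={a,c,g} W14={a,d,e,g} W23={c,f} W24={d,e,f} W34={a,f,g}
  W123={c} W124={d,e} W134={a,g} W234={f}
components per intersection:
  W1: {a,g} {c} {d,e}
  W2: {b,f} {c} {d,e}
  W3: {a,g} {c} {f}
  W4: {a,g} {d,e} {f}
  W12: {c} {d,e}
  W13: {a,g} {c}
  W14: {a,g} {d,e}
  W23: {c} {f}
  W24: {d,e} {f}
  W34: {a,g} {f}
  W123: {c}
  W124: {d,e}
  W134: {a,g}
  W234: {f}
C dims 12,12,4; δ0: rk 8, SNF 1^8; δ1: rk 4, SNF 1^4
degree 0: 12−8−0 = 4 → Ȟ^0 ≅ Z^4
degree 1: 12−4−8 = 0 → Ȟ^1 ≅ 0
degree 2: 4−0−4 = 0 → Ȟ^2 ≅ 0
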